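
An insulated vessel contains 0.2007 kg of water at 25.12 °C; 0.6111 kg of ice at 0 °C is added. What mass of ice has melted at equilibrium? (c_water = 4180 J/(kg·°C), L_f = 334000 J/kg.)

m_melted ≈ 0.0631 kg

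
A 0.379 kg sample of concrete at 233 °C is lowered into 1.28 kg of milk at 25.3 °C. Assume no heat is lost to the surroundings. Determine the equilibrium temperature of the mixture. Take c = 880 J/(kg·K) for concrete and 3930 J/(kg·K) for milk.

Net heat exchanged in the isolated system is zero:
0.379*880*(T − 233) + 1.28*3930*(T − 25.3) = 0
333.52(T − 233) + 5030.4(T − 25.3) = 0
(333.52 + 5030.4) T = 333.52*233 + 5030.4*25.3
T = 204979 / 5363.9 = 38.2 °C

T_f ≈ 38.2 °C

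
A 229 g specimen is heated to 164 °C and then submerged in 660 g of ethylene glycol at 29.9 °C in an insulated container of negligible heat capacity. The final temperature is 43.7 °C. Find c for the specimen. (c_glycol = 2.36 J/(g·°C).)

c ≈ 0.78 J/(g·°C)

Heat gained plus heat lost sum to zero:
229×c×(43.7 − 164) + 660×2.36×(43.7 − 29.9) = 0
-27549 c = -21495
c = -21495/-27549 ≈ 0.7803 J/(g·°C)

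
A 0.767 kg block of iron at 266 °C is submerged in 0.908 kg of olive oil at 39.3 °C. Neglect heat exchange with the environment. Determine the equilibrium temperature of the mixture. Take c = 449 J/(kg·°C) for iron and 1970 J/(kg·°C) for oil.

T_f ≈ 75.9 °C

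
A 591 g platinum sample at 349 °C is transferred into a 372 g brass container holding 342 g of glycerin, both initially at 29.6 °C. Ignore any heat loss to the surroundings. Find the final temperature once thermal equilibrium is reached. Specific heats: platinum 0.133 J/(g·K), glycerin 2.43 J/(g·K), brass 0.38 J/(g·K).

T_f ≈ 53.5 °C

Conservation of energy gives ΣQ = 0:
591×0.133×(T − 349) + 342×2.43×(T − 29.6) + 372×0.38×(T − 29.6) = 0
1051 T = 56216
T = 56216 / 1051 = 53.5 °C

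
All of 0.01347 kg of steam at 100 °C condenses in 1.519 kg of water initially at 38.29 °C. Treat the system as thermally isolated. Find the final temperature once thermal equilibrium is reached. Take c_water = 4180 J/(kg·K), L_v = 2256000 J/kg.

Sum of m c ΔT and latent-heat terms is zero:
latent heat released on condensation: 0.01347×2256000 = 30388
  condensate cools 100→T: 0.01347×4180×(T − 100) = 56.3(T − 100)
  original water: 6349.4(T − 38.29)
6405.7 T = 30388 + 5630.5 + 243119 = 279138
T ≈ 43.58 °C, under the boiling point, so the assumption holds.

T_f ≈ 43.6 °C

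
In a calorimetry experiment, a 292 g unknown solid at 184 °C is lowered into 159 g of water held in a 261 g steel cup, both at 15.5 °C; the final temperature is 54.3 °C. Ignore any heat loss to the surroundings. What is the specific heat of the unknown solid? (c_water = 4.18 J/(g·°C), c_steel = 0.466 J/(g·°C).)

c ≈ 0.806 J/(g·°C)

Conservation of energy gives ΣQ = 0:
292·c·(54.3 − 184) + 159·4.18·(54.3 − 15.5) + 261·0.466·(54.3 − 15.5) = 0
-37872 c = -30506
c = -30506/-37872 ≈ 0.8055 J/(g·°C)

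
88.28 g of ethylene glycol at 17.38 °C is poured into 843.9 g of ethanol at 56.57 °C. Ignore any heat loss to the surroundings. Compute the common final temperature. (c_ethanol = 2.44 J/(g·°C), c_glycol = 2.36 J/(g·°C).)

|Q_ethanol| = |Q_glycol|:
843.9*2.44*(56.57 − T) = 88.28*2.36*(T − 17.38)
2059.1(56.57 − T) = 208.34(T − 17.38)
2267.5 T = 120105  ⇒  T ≈ 52.97 °C

T_f ≈ 53.0 °C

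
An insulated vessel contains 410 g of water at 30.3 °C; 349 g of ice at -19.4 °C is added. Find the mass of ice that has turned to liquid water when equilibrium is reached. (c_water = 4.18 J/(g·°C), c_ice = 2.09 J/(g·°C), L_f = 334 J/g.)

m_melted ≈ 113 g

Cooling the water to 0 °C releases 410×4.18×30.3 = 51928 J.
Of that, 349×2.09×19.4 = 14151 J goes to bring the ice to 0 °C, leaving 37778 J.
Fully melting the ice requires m_ice L_f = 349×334 = 116566 J.
37778 J < 116566 J, so only part of the ice melts and the system sits at 0 °C.
Mass melted = 37778/334 ≈ 113.1 g.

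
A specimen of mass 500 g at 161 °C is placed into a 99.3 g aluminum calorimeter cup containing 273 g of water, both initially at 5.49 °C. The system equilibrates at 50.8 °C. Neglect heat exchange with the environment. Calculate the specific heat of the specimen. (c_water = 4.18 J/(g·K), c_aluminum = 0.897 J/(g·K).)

c ≈ 1.01 J/(g·K)

Energy conservation, ΣQ = 0:
500·c·(50.8 − 161) + 273·4.18·(50.8 − 5.49) + 99.3·0.897·(50.8 − 5.49) = 0
-55100 c = -55741
c = -55741/-55100 ≈ 1.012 J/(g·K)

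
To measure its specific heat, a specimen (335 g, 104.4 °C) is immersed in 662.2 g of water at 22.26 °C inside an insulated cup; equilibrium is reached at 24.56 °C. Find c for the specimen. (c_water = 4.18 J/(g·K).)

Heat gained plus heat lost sum to zero:
335×c×(24.56 − 104.4) + 662.2×4.18×(24.56 − 22.26) = 0
-26746 c = -6366.4
c = -6366.4/-26746 ≈ 0.238 J/(g·K)

c ≈ 0.238 J/(g·K)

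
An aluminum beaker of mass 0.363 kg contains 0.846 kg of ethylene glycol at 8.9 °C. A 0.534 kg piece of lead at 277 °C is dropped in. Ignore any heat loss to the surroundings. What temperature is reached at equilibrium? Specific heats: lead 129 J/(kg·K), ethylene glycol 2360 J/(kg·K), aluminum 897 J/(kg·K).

Conservation of energy gives ΣQ = 0:
0.534*129*(T − 277) + 0.846*2360*(T − 8.9) + 0.363*897*(T − 8.9) = 0
68.89(T − 277) + 1996.6(T − 8.9) + 325.61(T − 8.9) = 0
2391.1 T = 39749
T ≈ 16.62 °C

T_f ≈ 16.6 °C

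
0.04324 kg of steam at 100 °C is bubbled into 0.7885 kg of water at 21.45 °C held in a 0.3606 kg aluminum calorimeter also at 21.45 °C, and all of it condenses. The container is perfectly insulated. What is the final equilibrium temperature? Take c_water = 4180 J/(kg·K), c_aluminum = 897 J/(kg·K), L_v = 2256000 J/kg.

T_f ≈ 50.9 °C

Energy conservation, ΣQ = 0:
latent heat released on condensation: 0.04324·2256000 = 97549
  condensed water 100 °C→T: 180.74(T − 100)
  original water: 3295.9(T − 21.45)
  aluminum cup: 0.3606·897·(T − 21.45) = 323.46(T − 21.45)
3800.1 T = 97549 + 18074 + 77636 = 193260
T ≈ 50.86 °C — below 100 °C, confirming all the steam condensed.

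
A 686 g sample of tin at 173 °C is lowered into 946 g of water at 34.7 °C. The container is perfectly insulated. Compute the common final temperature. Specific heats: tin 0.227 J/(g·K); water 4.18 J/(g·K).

|Q_tin| = |Q_water|:
686·0.227·(173 − T) = 946·4.18·(T − 34.7)
155.72(173 − T) = 3954.3(T − 34.7)
4110 T = 164153  ⇒  T ≈ 39.94 °C

T_f ≈ 39.9 °C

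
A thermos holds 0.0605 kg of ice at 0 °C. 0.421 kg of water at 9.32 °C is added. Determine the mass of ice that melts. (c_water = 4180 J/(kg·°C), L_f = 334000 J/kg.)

Heat available from the water dropping to 0 °C: 0.421·4180·9.32 = 16401 J.
Melting all 0.0605 kg of ice would need 0.0605·334000 = 20207 J.
Since 16401 < 20207 J, not all the ice melts; equilibrium is at 0 °C.
m_melted·334000 = 16401  ⇒  m_melted ≈ 0.04911 kg.

m_melted ≈ 0.0491 kg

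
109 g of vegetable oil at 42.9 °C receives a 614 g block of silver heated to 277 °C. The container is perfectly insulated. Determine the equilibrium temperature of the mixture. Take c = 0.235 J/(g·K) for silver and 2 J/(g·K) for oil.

T_f ≈ 136.1 °C

Let T be the final temperature. ΣQ_i = 0:
614×0.235×(T − 277) + 109×2×(T − 42.9) = 0
(144.29 + 218) T = 144.29×277 + 218×42.9
T ≈ 136.14 °C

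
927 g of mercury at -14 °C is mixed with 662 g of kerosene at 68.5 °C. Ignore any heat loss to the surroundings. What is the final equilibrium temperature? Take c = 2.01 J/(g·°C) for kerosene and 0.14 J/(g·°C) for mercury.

Net heat exchanged in the isolated system is zero:
662*2.01*(T − 68.5) + 927*0.14*(T − (-14)) = 0
1330.6(T − 68.5) + 129.78(T − (-14)) = 0
(1330.6 + 129.78) T = 1330.6*68.5 + 129.78*(-14)
T ≈ 61.17 °C

T_f ≈ 61.2 °C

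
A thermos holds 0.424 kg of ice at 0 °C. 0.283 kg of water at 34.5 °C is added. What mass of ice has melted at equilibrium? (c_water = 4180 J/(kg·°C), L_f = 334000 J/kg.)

m_melted ≈ 0.122 kg

Heat available from the water dropping to 0 °C: 0.283×4180×34.5 = 40811 J.
Melting all 0.424 kg of ice would need 0.424×334000 = 141616 J.
40811 J < 141616 J, so only part of the ice melts and the system sits at 0 °C.
m_melt = 40811 / L_f = 0.1222 kg.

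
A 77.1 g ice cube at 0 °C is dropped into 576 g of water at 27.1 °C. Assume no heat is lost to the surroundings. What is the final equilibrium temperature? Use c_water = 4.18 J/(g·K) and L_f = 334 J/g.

T_f ≈ 14.5 °C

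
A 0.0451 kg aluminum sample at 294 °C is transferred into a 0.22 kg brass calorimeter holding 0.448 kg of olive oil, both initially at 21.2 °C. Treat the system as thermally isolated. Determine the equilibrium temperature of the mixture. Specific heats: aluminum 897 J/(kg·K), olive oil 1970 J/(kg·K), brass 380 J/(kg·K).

With ΣQ=0 the equilibrium temperature is the m·c-weighted mean:
T_f = (40.45·294 + 882.56·21.2 + 83.6·21.2) / (40.45 + 882.56 + 83.6)
    = 32376 / 1006.6 ≈ 32.16 °C

T_f ≈ 32.2 °C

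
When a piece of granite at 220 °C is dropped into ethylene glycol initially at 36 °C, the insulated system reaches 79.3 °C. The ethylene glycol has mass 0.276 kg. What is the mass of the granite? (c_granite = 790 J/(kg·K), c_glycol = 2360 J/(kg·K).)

Heat lost by the granite = heat gained by the glycol:
m·790·(220 − 79.3) = 0.276·2360·(79.3 − 36)
111153 m = 28204  ⇒  m ≈ 0.2537 kg

m ≈ 0.254 kg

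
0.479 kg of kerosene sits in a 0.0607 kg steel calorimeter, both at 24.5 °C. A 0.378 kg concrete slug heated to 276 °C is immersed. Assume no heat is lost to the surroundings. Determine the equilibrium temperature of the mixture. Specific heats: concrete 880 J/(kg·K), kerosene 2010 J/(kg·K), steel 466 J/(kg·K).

T_f ≈ 87.7 °C

Setting the total heat transfer to zero:
0.378·880·(T − 276) + 0.479·2010·(T − 24.5) + 0.0607·466·(T − 24.5) = 0
(332.64 + 962.79 + 28.29) T = 332.64·276 + 962.79·24.5 + 28.29·24.5
T = 116090/1323.7 ≈ 87.70 °C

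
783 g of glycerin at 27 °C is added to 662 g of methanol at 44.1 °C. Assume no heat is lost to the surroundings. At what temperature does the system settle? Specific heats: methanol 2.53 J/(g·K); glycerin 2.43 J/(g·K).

T_f ≈ 35.0 °C

Net heat exchanged in the isolated system is zero:
662*2.53*(T − 44.1) + 783*2.43*(T − 27) = 0
1674.9(T − 44.1) + 1902.7(T − 27) = 0
3577.6 T = 125234
T ≈ 35.01 °C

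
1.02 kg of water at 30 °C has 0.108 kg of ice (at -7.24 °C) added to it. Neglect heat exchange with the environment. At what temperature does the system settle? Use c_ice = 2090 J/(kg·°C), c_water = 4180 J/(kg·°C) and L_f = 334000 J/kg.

Taking heat into each body as positive, Σ m c ΔT = 0:
warm ice to 0 °C: 0.108×2090×(0 − (-7.24)) = 1634.2
  latent heat to melt: 0.108×334000 = 36072
  meltwater 0→T: 0.108×4180×T = 451.44 T
  water: 4263.6(T − 30)
4715 T = 127908 − 37706 = 90202
T ≈ 19.13 °C (positive, so assuming full melt was valid).

T_f ≈ 19.1 °C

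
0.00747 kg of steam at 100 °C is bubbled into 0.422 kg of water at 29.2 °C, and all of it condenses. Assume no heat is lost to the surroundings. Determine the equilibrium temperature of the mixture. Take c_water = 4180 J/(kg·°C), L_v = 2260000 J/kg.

T_f ≈ 39.8 °C

Heat gained plus heat lost sum to zero:
condense steam: −0.00747×2260000 = −16882; condensate cools 100→T: 0.00747×4180×(T − 100) = 31.22(T − 100); original water: 1764(T − 29.2)
1795.2 T = 16882 + 3122.5 + 51508 = 71512
T ≈ 39.84 °C — below 100 °C, confirming all the steam condensed.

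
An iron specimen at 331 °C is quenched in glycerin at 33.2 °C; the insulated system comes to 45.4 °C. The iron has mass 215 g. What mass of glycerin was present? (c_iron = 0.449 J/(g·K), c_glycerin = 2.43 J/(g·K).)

m ≈ 930 g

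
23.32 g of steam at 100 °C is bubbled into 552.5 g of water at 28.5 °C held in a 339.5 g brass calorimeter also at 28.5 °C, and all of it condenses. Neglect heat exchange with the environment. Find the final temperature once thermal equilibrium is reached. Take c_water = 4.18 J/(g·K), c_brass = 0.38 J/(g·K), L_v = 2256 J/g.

Net heat exchanged in the isolated system is zero:
condense steam: −23.32×2256 = −52610
  condensate cools 100→T: 23.32×4.18×(T − 100) = 97.48(T − 100)
  original water: 2309.4(T − 28.5)
  cup: 129.01(T − 28.5)
2535.9 T = 52610 + 9747.8 + 69496 = 131854
T ≈ 51.99 °C — below 100 °C, confirming all the steam condensed.

T_f ≈ 52.0 °C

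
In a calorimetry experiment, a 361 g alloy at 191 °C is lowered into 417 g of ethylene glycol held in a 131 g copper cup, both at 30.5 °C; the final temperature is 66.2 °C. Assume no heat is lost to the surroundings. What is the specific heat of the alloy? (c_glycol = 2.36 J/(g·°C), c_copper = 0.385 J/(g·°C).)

c ≈ 0.82 J/(g·°C)

Heat gained plus heat lost sum to zero:
361·c·(66.2 − 191) + 417·2.36·(66.2 − 30.5) + 131·0.385·(66.2 − 30.5) = 0
-45053 c = -36934
c = -36934/-45053 ≈ 0.8198 J/(g·°C)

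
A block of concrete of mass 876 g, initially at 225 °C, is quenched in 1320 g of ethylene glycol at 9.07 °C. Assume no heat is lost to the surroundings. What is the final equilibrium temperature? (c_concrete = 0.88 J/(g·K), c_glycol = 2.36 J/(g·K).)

Net heat exchanged in the isolated system is zero:
876×0.88×(T − 225) + 1320×2.36×(T − 9.07) = 0
770.88(T − 225) + 3115.2(T − 9.07) = 0
3886.1 T = 201703
T = 201703 / 3886.1 = 51.9 °C

T_f ≈ 51.9 °C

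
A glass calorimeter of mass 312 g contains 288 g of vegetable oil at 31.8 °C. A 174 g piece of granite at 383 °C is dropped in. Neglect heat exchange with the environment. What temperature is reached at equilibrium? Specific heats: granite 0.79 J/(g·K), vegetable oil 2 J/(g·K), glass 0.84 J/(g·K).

T_f ≈ 81.3 °C

Setting the total heat transfer to zero:
174·0.79·(T − 383) + 288·2·(T − 31.8) + 312·0.84·(T − 31.8) = 0
(137.46 + 576 + 262.08) T = 137.46·383 + 576·31.8 + 262.08·31.8
T = 79298 / 975.54 = 81.3 °C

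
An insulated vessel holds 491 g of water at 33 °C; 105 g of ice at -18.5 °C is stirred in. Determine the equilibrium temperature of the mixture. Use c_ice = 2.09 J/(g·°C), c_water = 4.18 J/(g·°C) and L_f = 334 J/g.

T_f ≈ 11.5 °C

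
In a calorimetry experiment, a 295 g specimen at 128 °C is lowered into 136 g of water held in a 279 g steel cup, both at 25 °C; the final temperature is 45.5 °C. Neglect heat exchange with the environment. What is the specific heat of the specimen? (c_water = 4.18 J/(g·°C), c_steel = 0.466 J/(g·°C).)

c ≈ 0.588 J/(g·°C)

Energy conservation, ΣQ = 0:
295·c·(45.5 − 128) + 136·4.18·(45.5 − 25) + 279·0.466·(45.5 − 25) = 0
-24338 c = -14319
c = -14319/-24338 ≈ 0.5884 J/(g·°C)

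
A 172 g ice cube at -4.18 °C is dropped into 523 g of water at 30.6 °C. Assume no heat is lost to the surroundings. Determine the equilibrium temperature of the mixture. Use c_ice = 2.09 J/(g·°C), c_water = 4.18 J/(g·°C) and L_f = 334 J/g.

Heat gained plus heat lost sum to zero:
ice -4.18→0 °C: 172×2.09×4.18 = 1502.6
  melt ice: 172×334 = 57448
  meltwater 0→T: 172×4.18×T = 718.96 T
  water cools: 523×4.18×(T − 30.6) = 2186.1(T − 30.6)
2905.1 T = 66896 − 58951 = 7945.3
T ≈ 2.73 °C (positive, so assuming full melt was valid).

T_f ≈ 2.7 °C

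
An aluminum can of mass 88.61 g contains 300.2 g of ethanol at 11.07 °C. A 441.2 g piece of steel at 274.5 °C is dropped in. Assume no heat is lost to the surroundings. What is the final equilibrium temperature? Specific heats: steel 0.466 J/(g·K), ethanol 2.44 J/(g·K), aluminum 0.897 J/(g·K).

Taking heat into each body as positive, Σ m c ΔT = 0:
441.2*0.466*(T − 274.5) + 300.2*2.44*(T − 11.07) + 88.61*0.897*(T − 11.07) = 0
1017.6 T = 65426
T = 65426/1017.6 ≈ 64.30 °C

T_f ≈ 64.3 °C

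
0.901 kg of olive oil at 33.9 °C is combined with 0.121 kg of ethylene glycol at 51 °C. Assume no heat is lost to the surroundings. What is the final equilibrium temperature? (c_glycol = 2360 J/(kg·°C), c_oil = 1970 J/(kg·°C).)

With ΣQ=0 the equilibrium temperature is the m·c-weighted mean:
T_f = (285.56·51 + 1775·33.9) / (285.56 + 1775)
    = 74735 / 2060.5 ≈ 36.27 °C

T_f ≈ 36.3 °C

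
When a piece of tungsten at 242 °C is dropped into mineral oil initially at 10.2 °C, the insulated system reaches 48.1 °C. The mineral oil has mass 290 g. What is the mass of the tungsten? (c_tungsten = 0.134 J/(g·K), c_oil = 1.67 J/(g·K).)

m ≈ 706 g

|Q_tungsten| = |Q_oil|:
m×0.134×(242 − 48.1) = 290×1.67×(48.1 − 10.2)
25.98 m = 18355  ⇒  m ≈ 706.4 g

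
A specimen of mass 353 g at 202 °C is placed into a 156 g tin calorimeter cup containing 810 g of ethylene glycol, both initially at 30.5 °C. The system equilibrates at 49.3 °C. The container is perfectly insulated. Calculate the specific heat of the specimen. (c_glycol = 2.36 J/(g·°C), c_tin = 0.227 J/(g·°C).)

Conservation of energy gives ΣQ = 0:
353×c×(49.3 − 202) + 810×2.36×(49.3 − 30.5) + 156×0.227×(49.3 − 30.5) = 0
-53903 c = -36604
c = -36604/-53903 ≈ 0.6791 J/(g·°C)

c ≈ 0.679 J/(g·°C)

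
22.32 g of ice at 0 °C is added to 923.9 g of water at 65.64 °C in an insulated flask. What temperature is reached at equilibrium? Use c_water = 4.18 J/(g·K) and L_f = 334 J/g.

T_f ≈ 62.2 °C

Energy conservation, ΣQ = 0:
fusion: m_ice L_f = 22.32·334 = 7454.9; warm the meltwater: 93.3 T; water: 3861.9(T − 65.64)
3955.2 T = 253495 − 7454.9 = 246040
T ≈ 62.21 °C. Since T > 0 °C, the all-ice-melts assumption holds.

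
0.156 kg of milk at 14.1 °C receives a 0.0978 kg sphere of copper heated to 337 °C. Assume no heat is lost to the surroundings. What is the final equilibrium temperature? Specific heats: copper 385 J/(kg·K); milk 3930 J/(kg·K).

T_f ≈ 32.8 °C

Heat lost by the copper equals heat gained by the milk:
0.0978·385·(337 − T) = 0.156·3930·(T − 14.1)
37.65(337 − T) = 613.08(T − 14.1)
650.73 T = 21333  ⇒  T ≈ 32.78 °C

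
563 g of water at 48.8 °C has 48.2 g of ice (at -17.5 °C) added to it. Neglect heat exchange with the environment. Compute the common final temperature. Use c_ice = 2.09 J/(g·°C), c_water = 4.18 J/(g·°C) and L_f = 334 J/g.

Conservation of energy gives ΣQ = 0:
ice -17.5→0 °C: 48.2·2.09·17.5 = 1762.9
  fusion: m_ice L_f = 48.2·334 = 16099
  meltwater 0→T: 48.2·4.18·T = 201.48 T
  water: 2353.3(T − 48.8)
2554.8 T = 114843 − 17862 = 96981
T ≈ 37.96 °C. Since T > 0 °C, the all-ice-melts assumption holds.

T_f ≈ 38.0 °C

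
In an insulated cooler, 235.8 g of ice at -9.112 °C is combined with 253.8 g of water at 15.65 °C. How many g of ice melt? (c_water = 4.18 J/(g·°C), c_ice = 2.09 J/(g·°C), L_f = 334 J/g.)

Cooling the water to 0 °C releases 253.8×4.18×15.65 = 16603 J.
Of that, 235.8×2.09×9.112 = 4490.6 J goes to bring the ice to 0 °C, leaving 12112 J.
To melt every bit of ice: 235.8×334 = 78757 J.
Since 12112 < 78757 J, not all the ice melts; equilibrium is at 0 °C.
m_melt = 12112 / L_f = 36.26 g.

m_melted ≈ 36.3 g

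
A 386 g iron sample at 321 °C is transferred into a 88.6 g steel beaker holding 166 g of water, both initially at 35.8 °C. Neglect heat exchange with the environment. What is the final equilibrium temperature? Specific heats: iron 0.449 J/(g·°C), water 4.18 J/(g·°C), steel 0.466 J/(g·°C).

With ΣQ=0 the equilibrium temperature is the m·c-weighted mean:
T_f = (173.31×321 + 693.88×35.8 + 41.29×35.8) / (173.31 + 693.88 + 41.29)
    = 81953 / 908.48 ≈ 90.21 °C

T_f ≈ 90.2 °C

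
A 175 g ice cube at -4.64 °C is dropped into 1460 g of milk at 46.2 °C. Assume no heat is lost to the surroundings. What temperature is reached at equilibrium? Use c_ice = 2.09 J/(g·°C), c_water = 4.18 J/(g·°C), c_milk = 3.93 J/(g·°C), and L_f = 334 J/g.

T_f ≈ 31.7 °C

Heat gained plus heat lost sum to zero:
ice -4.64→0 °C: 175×2.09×4.64 = 1697.1
  fusion: m_ice L_f = 175×334 = 58450
  warm the meltwater: 731.5 T
  milk cools: 1460×3.93×(T − 46.2) = 5737.8(T − 46.2)
6469.3 T = 265086 − 60147 = 204939
T ≈ 31.68 °C (positive, so assuming full melt was valid).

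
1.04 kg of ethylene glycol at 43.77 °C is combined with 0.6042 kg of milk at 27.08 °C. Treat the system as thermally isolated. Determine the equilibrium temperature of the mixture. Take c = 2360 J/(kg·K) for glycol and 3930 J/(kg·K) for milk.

T_f ≈ 35.6 °C

Taking heat into each body as positive, Σ m c ΔT = 0:
1.04*2360*(T − 43.77) + 0.6042*3930*(T − 27.08) = 0
2454.4(T − 43.77) + 2374.5(T − 27.08) = 0
4828.9 T = 171731
T ≈ 35.56 °C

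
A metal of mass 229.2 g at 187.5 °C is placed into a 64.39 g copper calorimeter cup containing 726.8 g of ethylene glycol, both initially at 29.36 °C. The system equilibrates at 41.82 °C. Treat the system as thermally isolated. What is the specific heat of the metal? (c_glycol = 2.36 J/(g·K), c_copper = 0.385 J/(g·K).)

Taking heat into each body as positive, Σ m c ΔT = 0:
229.2·c·(41.82 − 187.5) + 726.8·2.36·(41.82 − 29.36) + 64.39·0.385·(41.82 − 29.36) = 0
-33390 c = -21681
c = -21681/-33390 ≈ 0.6493 J/(g·K)

c ≈ 0.649 J/(g·K)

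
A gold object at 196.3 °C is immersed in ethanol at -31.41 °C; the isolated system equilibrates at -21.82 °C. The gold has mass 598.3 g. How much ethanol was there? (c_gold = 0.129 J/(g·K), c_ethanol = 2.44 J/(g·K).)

m ≈ 719 g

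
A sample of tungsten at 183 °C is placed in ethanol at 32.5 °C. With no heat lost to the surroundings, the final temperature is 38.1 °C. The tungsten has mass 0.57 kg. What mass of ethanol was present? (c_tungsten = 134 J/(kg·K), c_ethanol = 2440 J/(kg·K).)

m ≈ 0.81 kg

Heat lost by the tungsten = heat gained by the ethanol:
0.57·134·(183 − 38.1) = m·2440·(38.1 − 32.5)
13664 m = 11067  ⇒  m ≈ 0.81 kg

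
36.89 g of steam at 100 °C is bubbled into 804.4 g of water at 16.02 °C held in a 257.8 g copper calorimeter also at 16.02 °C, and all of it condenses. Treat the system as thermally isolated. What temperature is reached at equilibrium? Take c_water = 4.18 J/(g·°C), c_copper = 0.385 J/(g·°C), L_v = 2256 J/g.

T_f ≈ 42.6 °C

Net heat exchanged in the isolated system is zero:
condense steam: −36.89×2256 = −83224; condensate cools 100→T: 36.89×4.18×(T − 100) = 154.2(T − 100); water warms: 804.4×4.18×(T − 16.02) = 3362.4(T − 16.02); cup: 99.25(T − 16.02)
3615.8 T = 83224 + 15420 + 55456 = 154099
T ≈ 42.62 °C (< 100 °C, so full condensation is consistent).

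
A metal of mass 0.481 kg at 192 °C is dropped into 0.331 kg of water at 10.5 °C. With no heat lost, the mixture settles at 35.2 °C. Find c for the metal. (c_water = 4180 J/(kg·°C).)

Energy conservation, ΣQ = 0:
0.481×c×(35.2 − 192) + 0.331×4180×(35.2 − 10.5) = 0
-75.42 c = -34174
c = -34174/-75.42 ≈ 453.1 J/(kg·°C)

c ≈ 453 J/(kg·°C)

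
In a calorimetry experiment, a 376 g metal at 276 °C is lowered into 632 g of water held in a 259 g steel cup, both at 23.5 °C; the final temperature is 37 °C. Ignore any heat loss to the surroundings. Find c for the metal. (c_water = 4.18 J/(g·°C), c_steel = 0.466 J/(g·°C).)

Energy conservation, ΣQ = 0:
376×c×(37 − 276) + 632×4.18×(37 − 23.5) + 259×0.466×(37 − 23.5) = 0
-89864 c = -37293
c = -37293/-89864 ≈ 0.415 J/(g·°C)

c ≈ 0.415 J/(g·°C)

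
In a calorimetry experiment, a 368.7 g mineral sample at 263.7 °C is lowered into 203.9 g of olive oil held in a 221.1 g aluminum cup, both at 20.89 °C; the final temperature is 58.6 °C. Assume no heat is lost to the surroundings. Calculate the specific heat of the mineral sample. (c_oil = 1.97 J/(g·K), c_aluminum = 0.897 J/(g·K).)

c ≈ 0.299 J/(g·K)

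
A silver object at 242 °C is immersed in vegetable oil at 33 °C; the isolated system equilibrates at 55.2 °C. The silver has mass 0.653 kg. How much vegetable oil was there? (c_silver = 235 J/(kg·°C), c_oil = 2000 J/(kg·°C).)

Heat lost by the silver = heat gained by the oil:
0.653×235×(242 − 55.2) = m×2000×(55.2 − 33)
44400 m = 28665  ⇒  m ≈ 0.6456 kg

m ≈ 0.646 kg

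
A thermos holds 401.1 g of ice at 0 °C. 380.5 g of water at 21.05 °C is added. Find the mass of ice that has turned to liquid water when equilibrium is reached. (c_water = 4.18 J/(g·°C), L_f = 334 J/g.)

Water can give up m c ΔT = 380.5×4.18×21.05 = 33480 J before reaching 0 °C.
Melting all 401.1 g of ice would need 401.1×334 = 133967 J.
Since 33480 < 133967 J, not all the ice melts; equilibrium is at 0 °C.
m_melt = 33480 / L_f = 100.2 g.

m_melted ≈ 100 g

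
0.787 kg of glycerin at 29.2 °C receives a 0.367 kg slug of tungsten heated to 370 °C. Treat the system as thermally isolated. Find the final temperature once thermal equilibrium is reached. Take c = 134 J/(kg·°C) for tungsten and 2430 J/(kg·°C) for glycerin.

T_f ≈ 37.7 °C

|Q_tungsten| = |Q_glycerin|:
0.367*134*(370 − T) = 0.787*2430*(T − 29.2)
49.18(370 − T) = 1912.4(T − 29.2)
1961.6 T = 74038  ⇒  T ≈ 37.74 °C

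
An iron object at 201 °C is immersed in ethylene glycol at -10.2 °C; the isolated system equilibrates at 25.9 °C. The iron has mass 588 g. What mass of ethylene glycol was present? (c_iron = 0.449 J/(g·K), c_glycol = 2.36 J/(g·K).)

m ≈ 543 g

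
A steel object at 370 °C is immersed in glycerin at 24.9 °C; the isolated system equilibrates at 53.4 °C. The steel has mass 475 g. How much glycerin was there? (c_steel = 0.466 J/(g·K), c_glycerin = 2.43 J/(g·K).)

Heat lost by the steel = heat gained by the glycerin:
475×0.466×(370 − 53.4) = m×2.43×(53.4 − 24.9)
69.26 m = 70079  ⇒  m ≈ 1012 g

m ≈ 1010 g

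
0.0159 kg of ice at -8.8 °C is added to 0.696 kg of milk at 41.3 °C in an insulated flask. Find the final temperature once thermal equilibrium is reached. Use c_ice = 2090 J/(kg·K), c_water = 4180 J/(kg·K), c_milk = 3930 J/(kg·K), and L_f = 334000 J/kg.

T_f ≈ 38.3 °C

Let T be the final temperature. ΣQ_i = 0:
ice -8.8→0 °C: 0.0159·2090·8.8 = 292.43
  fusion: m_ice L_f = 0.0159·334000 = 5310.6
  warm the meltwater: 66.46 T
  milk: 2735.3(T − 41.3)
2801.7 T = 112967 − 5603 = 107364
T ≈ 38.32 °C (positive, so assuming full melt was valid).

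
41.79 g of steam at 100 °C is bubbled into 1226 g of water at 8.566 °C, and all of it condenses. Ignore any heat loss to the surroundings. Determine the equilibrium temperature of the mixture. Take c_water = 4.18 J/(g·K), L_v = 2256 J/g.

T_f ≈ 29.4 °C

Net heat exchanged in the isolated system is zero:
condense steam: −41.79×2256 = −94278
  condensed water 100 °C→T: 174.68(T − 100)
  water warms: 1226×4.18×(T − 8.566) = 5124.7(T − 8.566)
5299.4 T = 94278 + 17468 + 43898 = 155644
T ≈ 29.37 °C (< 100 °C, so full condensation is consistent).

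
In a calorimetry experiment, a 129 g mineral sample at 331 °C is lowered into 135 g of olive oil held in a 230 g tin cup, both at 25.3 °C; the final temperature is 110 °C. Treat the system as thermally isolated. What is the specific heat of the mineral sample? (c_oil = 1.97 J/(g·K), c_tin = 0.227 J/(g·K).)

Let T be the final temperature. ΣQ_i = 0:
129·c·(110 − 331) + 135·1.97·(110 − 25.3) + 230·0.227·(110 − 25.3) = 0
-28509 c = -26948
c = -26948/-28509 ≈ 0.9453 J/(g·K)

c ≈ 0.945 J/(g·K)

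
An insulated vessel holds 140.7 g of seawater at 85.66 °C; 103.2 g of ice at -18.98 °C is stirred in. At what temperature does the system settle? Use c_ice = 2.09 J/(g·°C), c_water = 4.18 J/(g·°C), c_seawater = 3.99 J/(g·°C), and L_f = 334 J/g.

T_f ≈ 9.6 °C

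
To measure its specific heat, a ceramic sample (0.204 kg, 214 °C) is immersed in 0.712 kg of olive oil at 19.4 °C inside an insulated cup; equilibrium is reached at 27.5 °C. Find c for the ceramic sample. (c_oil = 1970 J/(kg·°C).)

Heat lost by the ceramic sample = heat gained by the oil:
0.204×c×(214 − 27.5) = 0.712×1970×(27.5 − 19.4)
38.05 c = 11361  ⇒  c ≈ 298.6 J/(kg·°C)

c ≈ 299 J/(kg·°C)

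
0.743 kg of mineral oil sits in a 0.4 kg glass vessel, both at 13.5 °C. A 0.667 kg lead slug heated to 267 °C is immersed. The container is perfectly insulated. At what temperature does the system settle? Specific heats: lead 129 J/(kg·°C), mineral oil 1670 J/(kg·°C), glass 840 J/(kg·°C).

T_f ≈ 26.6 °C

Conservation of energy gives ΣQ = 0:
0.667·129·(T − 267) + 0.743·1670·(T − 13.5) + 0.4·840·(T − 13.5) = 0
86.04(T − 267) + 1240.8(T − 13.5) + 336(T − 13.5) = 0
(86.04 + 1240.8 + 336) T = 86.04·267 + 1240.8·13.5 + 336·13.5
T ≈ 26.62 °C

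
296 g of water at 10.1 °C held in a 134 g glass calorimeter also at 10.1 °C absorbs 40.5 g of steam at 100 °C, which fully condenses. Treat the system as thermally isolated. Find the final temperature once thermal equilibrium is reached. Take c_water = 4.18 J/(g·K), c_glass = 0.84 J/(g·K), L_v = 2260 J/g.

T_f ≈ 80.4 °C

Conservation of energy gives ΣQ = 0:
steam→water at 100 °C releases m L_v = 40.5·2260 = 91530; condensate cools 100→T: 40.5·4.18·(T − 100) = 169.29(T − 100); water warms: 296·4.18·(T − 10.1) = 1237.3(T − 10.1); cup: 112.56(T − 10.1)
1519.1 T = 91530 + 16929 + 13633 = 122092
T ≈ 80.37 °C (< 100 °C, so full condensation is consistent).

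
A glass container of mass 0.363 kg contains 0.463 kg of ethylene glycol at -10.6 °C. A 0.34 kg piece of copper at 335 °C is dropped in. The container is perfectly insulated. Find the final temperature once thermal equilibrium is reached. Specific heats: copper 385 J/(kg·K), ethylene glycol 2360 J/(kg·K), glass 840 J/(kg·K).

T_f ≈ 19.0 °C

Net heat exchanged in the isolated system is zero:
0.34×385×(T − 335) + 0.463×2360×(T − (-10.6)) + 0.363×840×(T − (-10.6)) = 0
130.9(T − 335) + 1092.7(T − (-10.6)) + 304.92(T − (-10.6)) = 0
(130.9 + 1092.7 + 304.92) T = 130.9×335 + 1092.7×(-10.6) + 304.92×(-10.6)
T = 29037/1528.5 ≈ 19.00 °C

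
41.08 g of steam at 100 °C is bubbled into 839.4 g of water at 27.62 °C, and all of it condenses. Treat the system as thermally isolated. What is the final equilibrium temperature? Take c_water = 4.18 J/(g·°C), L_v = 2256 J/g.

Heat gained plus heat lost sum to zero:
steam→water at 100 °C releases m L_v = 41.08·2256 = 92676; condensed water 100 °C→T: 171.71(T − 100); original water: 3508.7(T − 27.62)
3680.4 T = 92676 + 17171 + 96910 = 206758
T ≈ 56.18 °C — below 100 °C, confirming all the steam condensed.

T_f ≈ 56.2 °C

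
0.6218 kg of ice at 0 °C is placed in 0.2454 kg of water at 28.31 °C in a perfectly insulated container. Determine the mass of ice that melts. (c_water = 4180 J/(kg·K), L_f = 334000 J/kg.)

Heat available from the water dropping to 0 °C: 0.2454·4180·28.31 = 29040 J.
Fully melting the ice requires m_ice L_f = 0.6218·334000 = 207681 J.
That's not enough to melt it all — equilibrium is at 0 °C with ice remaining.
Mass melted = 29040/334000 ≈ 0.08694 kg.

m_melted ≈ 0.0869 kg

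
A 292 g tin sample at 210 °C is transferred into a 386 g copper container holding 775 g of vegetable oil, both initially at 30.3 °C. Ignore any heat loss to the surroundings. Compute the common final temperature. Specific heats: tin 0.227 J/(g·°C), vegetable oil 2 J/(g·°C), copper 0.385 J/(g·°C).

T_f = Σ m_i c_i T_i / Σ m_i c_i:
T_f = (66.28*210 + 1550*30.3 + 148.61*30.3) / (66.28 + 1550 + 148.61)
    = 65388 / 1764.9 ≈ 37.05 °C

T_f ≈ 37.0 °C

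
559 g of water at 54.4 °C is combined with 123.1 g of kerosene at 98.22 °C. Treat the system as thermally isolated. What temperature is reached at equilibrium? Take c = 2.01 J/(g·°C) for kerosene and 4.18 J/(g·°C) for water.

T_f ≈ 58.6 °C

Let T be the final temperature. ΣQ_i = 0:
123.1*2.01*(T − 98.22) + 559*4.18*(T − 54.4) = 0
247.43(T − 98.22) + 2336.6(T − 54.4) = 0
2584.1 T = 151415
T = 151415 / 2584.1 = 58.6 °C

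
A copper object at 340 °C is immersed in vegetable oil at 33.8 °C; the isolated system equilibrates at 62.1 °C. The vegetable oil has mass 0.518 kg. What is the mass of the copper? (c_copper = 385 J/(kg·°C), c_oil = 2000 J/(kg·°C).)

m ≈ 0.274 kg

|Q_copper| = |Q_oil|:
m·385·(340 − 62.1) = 0.518·2000·(62.1 − 33.8)
106991 m = 29319  ⇒  m ≈ 0.274 kg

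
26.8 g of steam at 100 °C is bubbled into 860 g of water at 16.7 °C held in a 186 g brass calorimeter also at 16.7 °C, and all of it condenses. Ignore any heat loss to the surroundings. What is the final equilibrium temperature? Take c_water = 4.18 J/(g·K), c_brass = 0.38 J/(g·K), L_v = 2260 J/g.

T_f ≈ 35.2 °C

Net heat exchanged in the isolated system is zero:
latent heat released on condensation: 26.8·2260 = 60568
  condensate cools 100→T: 26.8·4.18·(T − 100) = 112.02(T − 100)
  original water: 3594.8(T − 16.7)
  cup: 70.68(T − 16.7)
3777.5 T = 60568 + 11202 + 61214 = 132984
T ≈ 35.20 °C, under the boiling point, so the assumption holds.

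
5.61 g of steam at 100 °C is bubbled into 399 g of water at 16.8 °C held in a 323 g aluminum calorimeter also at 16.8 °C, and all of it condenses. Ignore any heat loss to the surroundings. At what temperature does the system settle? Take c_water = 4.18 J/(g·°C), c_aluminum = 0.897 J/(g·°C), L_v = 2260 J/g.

T_f ≈ 24.2 °C

Energy conservation, ΣQ = 0:
condense steam: −5.61×2260 = −12679
  condensed water 100 °C→T: 23.45(T − 100)
  water warms: 399×4.18×(T − 16.8) = 1667.8(T − 16.8)
  cup: 289.73(T − 16.8)
1981 T = 12679 + 2345 + 32887 = 47910
T ≈ 24.18 °C — below 100 °C, confirming all the steam condensed.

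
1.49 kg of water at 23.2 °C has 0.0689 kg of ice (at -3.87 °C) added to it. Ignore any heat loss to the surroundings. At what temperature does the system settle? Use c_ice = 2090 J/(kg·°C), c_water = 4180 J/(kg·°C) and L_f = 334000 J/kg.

Taking heat into each body as positive, Σ m c ΔT = 0:
ice -3.87→0 °C: 0.0689·2090·3.87 = 557.28; fusion: m_ice L_f = 0.0689·334000 = 23013; warm the meltwater: 288 T; water: 6228.2(T − 23.2)
6516.2 T = 144494 − 23570 = 120924
T ≈ 18.56 °C. Since T > 0 °C, the all-ice-melts assumption holds.

T_f ≈ 18.6 °C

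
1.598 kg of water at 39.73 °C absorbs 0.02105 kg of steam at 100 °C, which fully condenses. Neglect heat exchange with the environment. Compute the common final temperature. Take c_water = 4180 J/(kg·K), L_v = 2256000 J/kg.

Net heat exchanged in the isolated system is zero:
latent heat released on condensation: 0.02105×2256000 = 47489; condensed water 100 °C→T: 87.99(T − 100); water warms: 1.598×4180×(T − 39.73) = 6679.6(T − 39.73)
6767.6 T = 47489 + 8798.9 + 265382 = 321670
T ≈ 47.53 °C (< 100 °C, so full condensation is consistent).

T_f ≈ 47.5 °C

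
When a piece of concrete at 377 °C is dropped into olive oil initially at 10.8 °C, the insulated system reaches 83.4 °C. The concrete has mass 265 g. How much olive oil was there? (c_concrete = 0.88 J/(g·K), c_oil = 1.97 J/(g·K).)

m ≈ 479 g

|Q_concrete| = |Q_oil|:
265×0.88×(377 − 83.4) = m×1.97×(83.4 − 10.8)
143.02 m = 68468  ⇒  m ≈ 478.7 g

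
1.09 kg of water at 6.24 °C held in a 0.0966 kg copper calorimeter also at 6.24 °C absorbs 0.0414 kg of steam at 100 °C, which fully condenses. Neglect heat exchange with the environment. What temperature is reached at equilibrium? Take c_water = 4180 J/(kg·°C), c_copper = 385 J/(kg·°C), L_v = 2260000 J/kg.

Net heat exchanged in the isolated system is zero:
latent heat released on condensation: 0.0414×2260000 = 93564; condensed water 100 °C→T: 173.05(T − 100); original water: 4556.2(T − 6.24); cup: 37.19(T − 6.24)
4766.4 T = 93564 + 17305 + 28663 = 139532
T ≈ 29.27 °C (< 100 °C, so full condensation is consistent).

T_f ≈ 29.3 °C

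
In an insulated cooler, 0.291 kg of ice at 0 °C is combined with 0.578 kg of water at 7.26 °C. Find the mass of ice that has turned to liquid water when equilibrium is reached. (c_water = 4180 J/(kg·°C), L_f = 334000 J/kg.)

m_melted ≈ 0.0525 kg

Water can give up m c ΔT = 0.578×4180×7.26 = 17540 J before reaching 0 °C.
Melting all 0.291 kg of ice would need 0.291×334000 = 97194 J.
Since 17540 < 97194 J, not all the ice melts; equilibrium is at 0 °C.
m_melted×334000 = 17540  ⇒  m_melted ≈ 0.05252 kg.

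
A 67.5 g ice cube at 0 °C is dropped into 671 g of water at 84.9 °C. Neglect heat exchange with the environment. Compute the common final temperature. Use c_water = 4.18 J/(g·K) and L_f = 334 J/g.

T_f ≈ 69.8 °C

Let T be the final temperature. ΣQ_i = 0:
latent heat to melt: 67.5×334 = 22545
  warm the meltwater: 282.15 T
  water cools: 671×4.18×(T − 84.9) = 2804.8(T − 84.9)
3086.9 T = 238126 − 22545 = 215581
T ≈ 69.84 °C. Since T > 0 °C, the all-ice-melts assumption holds.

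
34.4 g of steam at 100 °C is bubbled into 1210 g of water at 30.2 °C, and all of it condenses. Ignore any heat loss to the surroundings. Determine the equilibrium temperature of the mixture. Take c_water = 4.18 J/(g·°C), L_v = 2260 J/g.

Sum of m c ΔT and latent-heat terms is zero:
steam→water at 100 °C releases m L_v = 34.4·2260 = 77744
  condensed water 100 °C→T: 143.79(T − 100)
  water warms: 1210·4.18·(T − 30.2) = 5057.8(T − 30.2)
5201.6 T = 77744 + 14379 + 152746 = 244869
T ≈ 47.08 °C — below 100 °C, confirming all the steam condensed.

T_f ≈ 47.1 °C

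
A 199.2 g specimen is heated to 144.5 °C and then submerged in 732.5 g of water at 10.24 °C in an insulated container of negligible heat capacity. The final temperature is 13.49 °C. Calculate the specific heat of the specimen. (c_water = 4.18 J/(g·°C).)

c ≈ 0.381 J/(g·°C)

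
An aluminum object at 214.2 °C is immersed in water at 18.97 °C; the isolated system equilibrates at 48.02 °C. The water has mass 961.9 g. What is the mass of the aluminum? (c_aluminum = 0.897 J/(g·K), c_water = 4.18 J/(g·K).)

m ≈ 784 g

Heat gained plus heat lost sum to zero:
m×0.897×(48.02 − 214.2) + 961.9×4.18×(48.02 − 18.97) = 0
-149.06 m = -116803
m = -116803/-149.06 ≈ 783.6 g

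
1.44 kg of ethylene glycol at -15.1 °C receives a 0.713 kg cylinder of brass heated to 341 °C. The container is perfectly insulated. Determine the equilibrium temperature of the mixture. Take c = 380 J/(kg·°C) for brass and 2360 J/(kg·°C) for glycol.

Setting the total heat transfer to zero:
0.713·380·(T − 341) + 1.44·2360·(T − (-15.1)) = 0
3669.3 T = 41075
T ≈ 11.19 °C

T_f ≈ 11.2 °C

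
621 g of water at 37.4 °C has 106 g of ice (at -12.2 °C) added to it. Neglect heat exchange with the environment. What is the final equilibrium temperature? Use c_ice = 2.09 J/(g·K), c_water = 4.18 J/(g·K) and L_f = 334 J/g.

T_f ≈ 19.4 °C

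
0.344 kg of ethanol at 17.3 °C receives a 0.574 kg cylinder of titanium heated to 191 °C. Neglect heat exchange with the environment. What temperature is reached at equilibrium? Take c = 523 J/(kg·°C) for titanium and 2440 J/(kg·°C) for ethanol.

Conservation of energy gives ΣQ = 0:
0.574*523*(T − 191) + 0.344*2440*(T − 17.3) = 0
300.2(T − 191) + 839.36(T − 17.3) = 0
1139.6 T = 71860
T = 71860 / 1139.6 = 63.1 °C

T_f ≈ 63.1 °C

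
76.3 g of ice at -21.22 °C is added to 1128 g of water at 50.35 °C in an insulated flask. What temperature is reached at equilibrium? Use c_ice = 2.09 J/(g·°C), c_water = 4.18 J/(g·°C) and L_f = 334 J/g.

T_f ≈ 41.4 °C

Heat gained plus heat lost sum to zero:
warm ice to 0 °C: 76.3×2.09×(0 − (-21.22)) = 3383.9
  melt ice: 76.3×334 = 25484
  meltwater 0→T: 76.3×4.18×T = 318.93 T
  water: 4715(T − 50.35)
5034 T = 237402 − 28868 = 208534
T ≈ 41.43 °C (positive, so assuming full melt was valid).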